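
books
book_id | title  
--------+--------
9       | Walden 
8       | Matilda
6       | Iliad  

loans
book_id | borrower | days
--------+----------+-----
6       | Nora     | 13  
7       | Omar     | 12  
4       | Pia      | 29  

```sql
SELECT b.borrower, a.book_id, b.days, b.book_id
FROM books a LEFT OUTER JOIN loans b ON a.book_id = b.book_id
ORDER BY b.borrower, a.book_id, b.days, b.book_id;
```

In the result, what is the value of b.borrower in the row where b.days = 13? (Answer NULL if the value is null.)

LEFT JOIN keeps every row from `books`; unmatched rows get NULL for `loans`'s columns.
Matching on a.book_id = b.book_id.
Matched pairs: 1; unmatched a rows kept: 2.

Nora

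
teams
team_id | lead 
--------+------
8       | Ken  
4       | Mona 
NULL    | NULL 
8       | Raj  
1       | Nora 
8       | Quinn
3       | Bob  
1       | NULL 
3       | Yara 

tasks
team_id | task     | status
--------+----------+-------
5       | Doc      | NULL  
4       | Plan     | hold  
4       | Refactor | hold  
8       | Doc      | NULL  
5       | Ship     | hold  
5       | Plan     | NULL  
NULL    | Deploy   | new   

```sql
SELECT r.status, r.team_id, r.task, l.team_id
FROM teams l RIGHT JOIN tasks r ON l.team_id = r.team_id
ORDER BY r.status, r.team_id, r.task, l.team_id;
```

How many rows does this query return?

RIGHT JOIN keeps every row from `tasks`; unmatched rows get NULL for `teams`'s columns.
Matching on l.team_id = r.team_id. A NULL in a compared column never satisfies the condition.
Matched pairs: 5; unmatched r rows kept: 4.
Total: 5 matched + 4 padded = 9 rows.

9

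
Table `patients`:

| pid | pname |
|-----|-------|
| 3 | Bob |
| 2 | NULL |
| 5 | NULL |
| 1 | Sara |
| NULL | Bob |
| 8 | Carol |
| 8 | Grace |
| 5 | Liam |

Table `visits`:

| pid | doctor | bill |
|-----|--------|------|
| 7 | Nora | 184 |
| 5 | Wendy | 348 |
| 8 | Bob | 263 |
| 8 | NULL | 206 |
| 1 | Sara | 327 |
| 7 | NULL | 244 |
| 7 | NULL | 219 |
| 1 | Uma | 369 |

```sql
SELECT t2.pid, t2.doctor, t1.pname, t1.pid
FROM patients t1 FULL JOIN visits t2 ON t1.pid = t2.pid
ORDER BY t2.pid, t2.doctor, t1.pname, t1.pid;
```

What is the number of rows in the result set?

14

FULL OUTER JOIN keeps every row from both sides; unmatched rows get NULL for the other side's columns.
Matching on t1.pid = t2.pid. A NULL in a compared column never satisfies the condition.
- t1[0] pid=3 → no match; kept with NULLs on the t2 side.
- t1[1] pid=2 → no match; kept with NULLs on the t2 side.
- t1[2] pid=5 → 1 match(es) in t2 → 1 row(s).
- t1[3] pid=1 → 2 match(es) in t2 → 2 row(s).
- t1[4] pid=NULL → no match; kept with NULLs on the t2 side.
- t1[5] pid=8 → 2 match(es) in t2 → 2 row(s).
- t1[6] pid=8 → 2 match(es) in t2 → 2 row(s).
- t1[7] pid=5 → 1 match(es) in t2 → 1 row(s).
- 3 t2 row(s) had no t1 match → kept, t1 columns NULL.
Total: 8 matched + 6 padded = 14 rows.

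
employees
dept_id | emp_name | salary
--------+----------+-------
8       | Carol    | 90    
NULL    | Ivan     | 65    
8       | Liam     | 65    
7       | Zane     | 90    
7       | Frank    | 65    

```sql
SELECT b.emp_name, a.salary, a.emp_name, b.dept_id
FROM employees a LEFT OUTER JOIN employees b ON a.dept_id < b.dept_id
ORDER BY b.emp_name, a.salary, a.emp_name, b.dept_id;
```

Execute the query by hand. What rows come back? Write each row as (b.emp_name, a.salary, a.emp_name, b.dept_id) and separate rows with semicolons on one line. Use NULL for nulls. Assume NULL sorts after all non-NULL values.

LEFT JOIN keeps every row from `employees a`; unmatched rows get NULL for `employees b`'s columns.
Matching on a.dept_id < b.dept_id. A NULL in a compared column never satisfies the condition.
Matched pairs: 4; unmatched a rows kept: 3.

(Carol, 65, Frank, 8); (Carol, 90, Zane, 8); (Liam, 65, Frank, 8); (Liam, 90, Zane, 8); (NULL, 65, Ivan, NULL); (NULL, 65, Liam, NULL); (NULL, 90, Carol, NULL)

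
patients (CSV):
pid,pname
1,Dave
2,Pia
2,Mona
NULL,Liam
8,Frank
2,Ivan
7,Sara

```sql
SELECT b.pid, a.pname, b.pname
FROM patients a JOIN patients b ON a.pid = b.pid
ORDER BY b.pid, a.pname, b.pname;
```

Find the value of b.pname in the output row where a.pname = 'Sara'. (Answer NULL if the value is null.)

INNER JOIN keeps only pairs where the ON condition holds.
Matching on a.pid = b.pid. A NULL in a compared column never satisfies the condition.
- a row (pid=1): matches 1 b row(s) → 1 output row(s).
- a row (pid=2): matches 3 b row(s) → 3 output row(s).
- a row (pid=2): matches 3 b row(s) → 3 output row(s).
- a row (pid=NULL): no match → dropped.
- a row (pid=8): matches 1 b row(s) → 1 output row(s).
- a row (pid=2): matches 3 b row(s) → 3 output row(s).
- a row (pid=7): matches 1 b row(s) → 1 output row(s).

Sara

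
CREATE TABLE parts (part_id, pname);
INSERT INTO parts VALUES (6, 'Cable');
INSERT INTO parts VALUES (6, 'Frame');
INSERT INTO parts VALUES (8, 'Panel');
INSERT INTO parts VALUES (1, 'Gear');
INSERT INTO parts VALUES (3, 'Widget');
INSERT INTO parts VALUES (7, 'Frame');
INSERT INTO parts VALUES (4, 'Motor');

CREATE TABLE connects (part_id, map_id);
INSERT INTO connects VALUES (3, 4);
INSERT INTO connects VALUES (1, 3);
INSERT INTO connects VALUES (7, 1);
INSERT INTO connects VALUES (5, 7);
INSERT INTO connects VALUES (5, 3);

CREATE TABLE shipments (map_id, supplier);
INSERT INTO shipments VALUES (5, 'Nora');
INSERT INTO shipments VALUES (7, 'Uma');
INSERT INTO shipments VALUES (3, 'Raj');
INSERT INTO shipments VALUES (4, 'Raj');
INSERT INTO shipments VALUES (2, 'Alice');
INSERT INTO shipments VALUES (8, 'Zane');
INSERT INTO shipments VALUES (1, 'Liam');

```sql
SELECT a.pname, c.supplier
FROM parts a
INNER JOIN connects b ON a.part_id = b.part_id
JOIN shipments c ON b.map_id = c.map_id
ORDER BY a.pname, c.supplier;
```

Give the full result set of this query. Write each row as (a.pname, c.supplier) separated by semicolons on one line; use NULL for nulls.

Joins associate left-to-right: parts INNER JOIN connects on part_id gives 3 intermediate row(s).
Then INNER JOIN `shipments c` on map_id: keep only rows whose b.map_id appears in c.

(Frame, Liam); (Gear, Raj); (Widget, Raj)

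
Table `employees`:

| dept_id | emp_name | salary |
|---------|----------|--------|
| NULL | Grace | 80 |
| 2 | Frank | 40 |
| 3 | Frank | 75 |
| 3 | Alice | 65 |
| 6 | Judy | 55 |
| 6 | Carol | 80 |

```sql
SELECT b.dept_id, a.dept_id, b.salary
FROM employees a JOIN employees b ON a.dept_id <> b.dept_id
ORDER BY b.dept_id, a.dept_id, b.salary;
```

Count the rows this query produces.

INNER JOIN keeps only pairs where the ON condition holds.
Matching on a.dept_id <> b.dept_id. A NULL in a compared column never satisfies the condition.
- a (dept_id=NULL) has no partner → excluded.
- a (dept_id=2) pairs with 4 row(s) of b.
- a (dept_id=3) pairs with 3 row(s) of b.
- a (dept_id=3) pairs with 3 row(s) of b.
- a (dept_id=6) pairs with 3 row(s) of b.
- a (dept_id=6) pairs with 3 row(s) of b.
Total: 16 rows.

16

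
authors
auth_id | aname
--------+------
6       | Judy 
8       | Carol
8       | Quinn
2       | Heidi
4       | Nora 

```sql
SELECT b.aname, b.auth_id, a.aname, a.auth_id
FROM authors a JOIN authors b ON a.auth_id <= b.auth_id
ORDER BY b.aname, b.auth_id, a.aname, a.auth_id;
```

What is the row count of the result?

INNER JOIN keeps only pairs where the ON condition holds.
Matching on a.auth_id <= b.auth_id.
- a (auth_id=6) pairs with 3 row(s) of b.
- a (auth_id=8) pairs with 2 row(s) of b.
- a (auth_id=8) pairs with 2 row(s) of b.
- a (auth_id=2) pairs with 5 row(s) of b.
- a (auth_id=4) pairs with 4 row(s) of b.
Total: 16 rows.

16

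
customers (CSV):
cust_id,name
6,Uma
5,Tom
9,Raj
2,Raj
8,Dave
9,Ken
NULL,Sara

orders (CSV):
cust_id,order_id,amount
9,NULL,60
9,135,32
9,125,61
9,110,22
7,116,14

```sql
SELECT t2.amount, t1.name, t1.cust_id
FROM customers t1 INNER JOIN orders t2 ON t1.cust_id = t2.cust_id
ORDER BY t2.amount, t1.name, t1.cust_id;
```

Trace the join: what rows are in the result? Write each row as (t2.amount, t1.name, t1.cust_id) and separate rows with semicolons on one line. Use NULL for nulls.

(22, Ken, 9); (22, Raj, 9); (32, Ken, 9); (32, Raj, 9); (60, Ken, 9); (60, Raj, 9); (61, Ken, 9); (61, Raj, 9)

INNER JOIN keeps only pairs where the ON condition holds.
Matching on t1.cust_id = t2.cust_id. A NULL in a compared column never satisfies the condition.
- t1 (cust_id=6) has no partner → excluded.
- t1 (cust_id=5) has no partner → excluded.
- t1 (cust_id=9) pairs with 4 row(s) of t2.
- t1 (cust_id=2) has no partner → excluded.
- t1 (cust_id=8) has no partner → excluded.
- t1 (cust_id=9) pairs with 4 row(s) of t2.
- t1 (cust_id=NULL) has no partner → excluded.
After projecting and ordering:
t2.amount | t1.name | t1.cust_id
22 | Ken | 9
22 | Raj | 9
32 | Ken | 9
32 | Raj | 9
60 | Ken | 9
60 | Raj | 9
61 | Ken | 9
61 | Raj | 9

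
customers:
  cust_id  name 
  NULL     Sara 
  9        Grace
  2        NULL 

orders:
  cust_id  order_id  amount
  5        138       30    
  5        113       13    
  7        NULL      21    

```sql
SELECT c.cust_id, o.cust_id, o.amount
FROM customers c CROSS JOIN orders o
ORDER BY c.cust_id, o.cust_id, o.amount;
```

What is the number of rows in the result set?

9

CROSS JOIN pairs every row of `customers` with every row of `orders`: 3 × 3 = 9 rows.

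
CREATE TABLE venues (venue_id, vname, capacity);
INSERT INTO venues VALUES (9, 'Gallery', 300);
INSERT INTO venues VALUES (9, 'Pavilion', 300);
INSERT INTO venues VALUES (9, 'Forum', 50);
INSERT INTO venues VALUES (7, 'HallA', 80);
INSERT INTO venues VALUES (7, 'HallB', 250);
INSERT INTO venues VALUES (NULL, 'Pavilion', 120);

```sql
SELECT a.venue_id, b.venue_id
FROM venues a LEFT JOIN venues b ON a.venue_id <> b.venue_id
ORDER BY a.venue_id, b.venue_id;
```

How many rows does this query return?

13

LEFT JOIN keeps every row from `venues a`; unmatched rows get NULL for `venues b`'s columns.
Matching on a.venue_id <> b.venue_id. A NULL in a compared column never satisfies the condition.
Matched pairs: 12; unmatched a rows kept: 1.
Total: 12 matched + 1 padded = 13 rows.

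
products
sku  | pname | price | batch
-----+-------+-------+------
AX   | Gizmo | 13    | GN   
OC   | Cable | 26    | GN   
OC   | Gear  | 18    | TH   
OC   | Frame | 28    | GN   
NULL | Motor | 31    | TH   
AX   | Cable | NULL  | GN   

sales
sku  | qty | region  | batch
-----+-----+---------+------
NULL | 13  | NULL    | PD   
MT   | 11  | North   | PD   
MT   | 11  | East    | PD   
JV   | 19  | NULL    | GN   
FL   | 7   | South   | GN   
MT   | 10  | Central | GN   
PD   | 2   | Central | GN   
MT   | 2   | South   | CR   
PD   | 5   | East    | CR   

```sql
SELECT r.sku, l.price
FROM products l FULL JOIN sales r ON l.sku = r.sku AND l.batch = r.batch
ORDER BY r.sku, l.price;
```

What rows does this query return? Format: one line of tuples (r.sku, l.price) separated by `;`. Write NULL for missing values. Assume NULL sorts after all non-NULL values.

FULL OUTER JOIN keeps every row from both sides; unmatched rows get NULL for the other side's columns.
Matching on l.sku = r.sku AND l.batch = r.batch. A NULL in a compared column never satisfies the condition.
- sku=AX, batch=GN: no r row matches, row kept with r columns NULL.
- sku=OC, batch=GN: no r row matches, row kept with r columns NULL.
- sku=OC, batch=TH: no r row matches, row kept with r columns NULL.
- sku=OC, batch=GN: no r row matches, row kept with r columns NULL.
- sku=NULL, batch=TH: no r row matches, row kept with r columns NULL.
- sku=AX, batch=GN: no r row matches, row kept with r columns NULL.
- 9 r row(s) had no l match → kept, l columns NULL.

(FL, NULL); (JV, NULL); (MT, NULL); (MT, NULL); (MT, NULL); (MT, NULL); (PD, NULL); (PD, NULL); (NULL, 13); (NULL, 18); (NULL, 26); (NULL, 28); (NULL, 31); (NULL, NULL); (NULL, NULL)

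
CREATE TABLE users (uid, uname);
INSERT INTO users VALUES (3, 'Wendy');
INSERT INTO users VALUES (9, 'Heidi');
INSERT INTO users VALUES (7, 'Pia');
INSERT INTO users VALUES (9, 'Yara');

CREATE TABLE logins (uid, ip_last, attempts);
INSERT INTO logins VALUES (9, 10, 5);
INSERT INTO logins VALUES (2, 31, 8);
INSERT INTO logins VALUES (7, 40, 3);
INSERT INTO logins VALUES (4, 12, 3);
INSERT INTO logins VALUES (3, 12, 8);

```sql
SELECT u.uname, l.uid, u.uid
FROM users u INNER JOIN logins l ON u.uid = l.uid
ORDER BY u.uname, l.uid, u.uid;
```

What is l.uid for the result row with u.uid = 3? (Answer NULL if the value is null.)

INNER JOIN keeps only pairs where the ON condition holds.
Matching on u.uid = l.uid.
- uid=3: 1 matching l row(s), so 1 row(s) emitted.
- uid=9: 1 matching l row(s), so 1 row(s) emitted.
- uid=7: 1 matching l row(s), so 1 row(s) emitted.
- uid=9: 1 matching l row(s), so 1 row(s) emitted.

3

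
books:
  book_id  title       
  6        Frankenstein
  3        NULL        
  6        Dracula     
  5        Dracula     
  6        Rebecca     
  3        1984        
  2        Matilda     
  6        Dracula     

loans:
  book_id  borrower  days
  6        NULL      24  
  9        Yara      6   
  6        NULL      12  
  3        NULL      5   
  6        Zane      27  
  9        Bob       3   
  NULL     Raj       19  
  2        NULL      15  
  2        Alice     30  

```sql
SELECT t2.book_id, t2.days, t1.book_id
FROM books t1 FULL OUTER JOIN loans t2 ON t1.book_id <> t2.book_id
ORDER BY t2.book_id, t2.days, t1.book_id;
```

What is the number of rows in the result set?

FULL OUTER JOIN keeps every row from both sides; unmatched rows get NULL for the other side's columns.
Matching on t1.book_id <> t2.book_id. A NULL in a compared column never satisfies the condition.
- t1 row (book_id=6): matches 5 t2 row(s) → 5 output row(s).
- t1 row (book_id=3): matches 7 t2 row(s) → 7 output row(s).
- t1 row (book_id=6): matches 5 t2 row(s) → 5 output row(s).
- t1 row (book_id=5): matches 8 t2 row(s) → 8 output row(s).
- t1 row (book_id=6): matches 5 t2 row(s) → 5 output row(s).
- t1 row (book_id=3): matches 7 t2 row(s) → 7 output row(s).
- t1 row (book_id=2): matches 6 t2 row(s) → 6 output row(s).
- t1 row (book_id=6): matches 5 t2 row(s) → 5 output row(s).
- 1 row(s) from t2 found no t1 partner → padded with NULL.
Total: 48 matched + 1 padded = 49 rows.

49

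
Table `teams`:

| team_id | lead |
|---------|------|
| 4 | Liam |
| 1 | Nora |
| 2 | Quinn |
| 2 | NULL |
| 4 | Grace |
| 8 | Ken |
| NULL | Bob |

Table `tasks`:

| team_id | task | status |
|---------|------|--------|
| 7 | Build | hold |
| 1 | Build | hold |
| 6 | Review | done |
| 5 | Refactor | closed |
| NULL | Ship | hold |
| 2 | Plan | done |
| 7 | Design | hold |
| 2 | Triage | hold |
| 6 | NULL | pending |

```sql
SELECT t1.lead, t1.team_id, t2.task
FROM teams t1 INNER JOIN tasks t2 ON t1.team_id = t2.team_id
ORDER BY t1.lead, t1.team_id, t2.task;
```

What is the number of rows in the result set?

5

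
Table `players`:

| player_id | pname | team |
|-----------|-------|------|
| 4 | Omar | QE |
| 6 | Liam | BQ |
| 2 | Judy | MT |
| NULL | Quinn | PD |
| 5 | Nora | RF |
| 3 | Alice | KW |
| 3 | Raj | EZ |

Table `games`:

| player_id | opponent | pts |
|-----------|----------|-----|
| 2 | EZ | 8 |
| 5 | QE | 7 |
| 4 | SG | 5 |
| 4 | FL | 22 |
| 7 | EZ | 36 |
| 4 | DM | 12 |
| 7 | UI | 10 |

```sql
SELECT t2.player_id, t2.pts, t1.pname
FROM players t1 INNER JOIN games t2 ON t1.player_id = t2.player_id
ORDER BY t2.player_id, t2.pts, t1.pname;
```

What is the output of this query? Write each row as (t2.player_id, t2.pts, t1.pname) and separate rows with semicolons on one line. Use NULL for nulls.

INNER JOIN keeps only pairs where the ON condition holds.
Matching on t1.player_id = t2.player_id. A NULL in a compared column never satisfies the condition.
Matched pairs: 5.

(2, 8, Judy); (4, 5, Omar); (4, 12, Omar); (4, 22, Omar); (5, 7, Nora)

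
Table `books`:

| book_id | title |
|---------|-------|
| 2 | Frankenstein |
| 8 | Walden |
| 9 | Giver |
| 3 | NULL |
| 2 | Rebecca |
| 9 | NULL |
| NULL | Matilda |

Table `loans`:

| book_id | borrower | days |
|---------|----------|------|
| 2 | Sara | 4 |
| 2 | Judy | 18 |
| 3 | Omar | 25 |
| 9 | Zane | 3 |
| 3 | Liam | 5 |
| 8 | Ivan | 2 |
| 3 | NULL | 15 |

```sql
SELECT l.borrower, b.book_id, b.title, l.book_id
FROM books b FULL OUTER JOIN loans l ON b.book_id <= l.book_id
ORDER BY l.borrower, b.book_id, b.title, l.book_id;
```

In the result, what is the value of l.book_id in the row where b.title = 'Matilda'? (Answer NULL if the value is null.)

NULL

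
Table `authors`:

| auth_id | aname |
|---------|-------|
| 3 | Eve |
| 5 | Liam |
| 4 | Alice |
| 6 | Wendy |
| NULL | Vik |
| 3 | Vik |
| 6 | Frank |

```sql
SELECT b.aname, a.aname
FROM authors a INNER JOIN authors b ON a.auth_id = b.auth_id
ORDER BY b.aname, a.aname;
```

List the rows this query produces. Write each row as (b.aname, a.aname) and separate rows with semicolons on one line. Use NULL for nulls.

(Alice, Alice); (Eve, Eve); (Eve, Vik); (Frank, Frank); (Frank, Wendy); (Liam, Liam); (Vik, Eve); (Vik, Vik); (Wendy, Frank); (Wendy, Wendy)

INNER JOIN keeps only pairs where the ON condition holds.
Matching on a.auth_id = b.auth_id. A NULL in a compared column never satisfies the condition.
- auth_id=3: 2 matching b row(s), so 2 row(s) emitted.
- auth_id=5: 1 matching b row(s), so 1 row(s) emitted.
- auth_id=4: 1 matching b row(s), so 1 row(s) emitted.
- auth_id=6: 2 matching b row(s), so 2 row(s) emitted.
- auth_id=NULL: no matching b row, dropped.
- auth_id=3: 2 matching b row(s), so 2 row(s) emitted.
- auth_id=6: 2 matching b row(s), so 2 row(s) emitted.
After projecting and ordering:
b.aname | a.aname
Alice | Alice
Eve | Eve
Eve | Vik
Frank | Frank
Frank | Wendy
Liam | Liam
Vik | Eve
Vik | Vik
Wendy | Frank
Wendy | Wendy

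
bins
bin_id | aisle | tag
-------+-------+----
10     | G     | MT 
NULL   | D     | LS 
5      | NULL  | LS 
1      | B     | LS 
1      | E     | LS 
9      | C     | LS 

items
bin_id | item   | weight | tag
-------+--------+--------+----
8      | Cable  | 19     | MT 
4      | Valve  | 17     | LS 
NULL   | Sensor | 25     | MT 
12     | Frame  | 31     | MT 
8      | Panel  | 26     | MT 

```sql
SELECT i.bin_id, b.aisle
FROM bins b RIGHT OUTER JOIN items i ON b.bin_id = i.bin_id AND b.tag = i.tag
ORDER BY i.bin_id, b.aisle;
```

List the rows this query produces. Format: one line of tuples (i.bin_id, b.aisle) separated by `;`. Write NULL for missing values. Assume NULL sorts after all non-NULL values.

(4, NULL); (8, NULL); (8, NULL); (12, NULL); (NULL, NULL)

RIGHT JOIN keeps every row from `items`; unmatched rows get NULL for `bins`'s columns.
Matching on b.bin_id = i.bin_id AND b.tag = i.tag. A NULL in a compared column never satisfies the condition.
Matched pairs: 0; unmatched i rows kept: 5.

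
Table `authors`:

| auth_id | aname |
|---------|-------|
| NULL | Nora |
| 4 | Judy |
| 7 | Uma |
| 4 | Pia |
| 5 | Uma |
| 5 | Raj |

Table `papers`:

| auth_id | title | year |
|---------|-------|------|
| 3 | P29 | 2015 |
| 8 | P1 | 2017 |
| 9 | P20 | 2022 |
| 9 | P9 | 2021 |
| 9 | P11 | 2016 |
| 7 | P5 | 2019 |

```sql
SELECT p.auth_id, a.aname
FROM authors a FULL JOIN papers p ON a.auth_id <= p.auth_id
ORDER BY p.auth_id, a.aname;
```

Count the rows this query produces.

27

FULL OUTER JOIN keeps every row from both sides; unmatched rows get NULL for the other side's columns.
Matching on a.auth_id <= p.auth_id. A NULL in a compared column never satisfies the condition.
- a row (auth_id=NULL): no match → kept, p columns NULL.
- a row (auth_id=4): matches 5 p row(s) → 5 output row(s).
- a row (auth_id=7): matches 5 p row(s) → 5 output row(s).
- a row (auth_id=4): matches 5 p row(s) → 5 output row(s).
- a row (auth_id=5): matches 5 p row(s) → 5 output row(s).
- a row (auth_id=5): matches 5 p row(s) → 5 output row(s).
- plus 1 unmatched p row(s), each kept with NULL a columns.
Total: 25 matched + 2 padded = 27 rows.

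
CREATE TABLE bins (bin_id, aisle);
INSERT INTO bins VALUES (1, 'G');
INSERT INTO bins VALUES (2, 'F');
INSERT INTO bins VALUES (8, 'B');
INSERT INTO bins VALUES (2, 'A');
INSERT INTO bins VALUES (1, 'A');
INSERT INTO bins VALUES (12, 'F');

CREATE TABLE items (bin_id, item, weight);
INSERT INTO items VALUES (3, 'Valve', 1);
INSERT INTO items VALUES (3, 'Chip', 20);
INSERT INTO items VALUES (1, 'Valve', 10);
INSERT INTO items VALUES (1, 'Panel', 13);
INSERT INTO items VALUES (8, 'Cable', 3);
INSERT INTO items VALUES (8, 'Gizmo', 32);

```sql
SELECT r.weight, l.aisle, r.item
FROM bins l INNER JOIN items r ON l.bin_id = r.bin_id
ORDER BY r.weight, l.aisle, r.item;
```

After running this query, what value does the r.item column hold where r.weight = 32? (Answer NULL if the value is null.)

Gizmo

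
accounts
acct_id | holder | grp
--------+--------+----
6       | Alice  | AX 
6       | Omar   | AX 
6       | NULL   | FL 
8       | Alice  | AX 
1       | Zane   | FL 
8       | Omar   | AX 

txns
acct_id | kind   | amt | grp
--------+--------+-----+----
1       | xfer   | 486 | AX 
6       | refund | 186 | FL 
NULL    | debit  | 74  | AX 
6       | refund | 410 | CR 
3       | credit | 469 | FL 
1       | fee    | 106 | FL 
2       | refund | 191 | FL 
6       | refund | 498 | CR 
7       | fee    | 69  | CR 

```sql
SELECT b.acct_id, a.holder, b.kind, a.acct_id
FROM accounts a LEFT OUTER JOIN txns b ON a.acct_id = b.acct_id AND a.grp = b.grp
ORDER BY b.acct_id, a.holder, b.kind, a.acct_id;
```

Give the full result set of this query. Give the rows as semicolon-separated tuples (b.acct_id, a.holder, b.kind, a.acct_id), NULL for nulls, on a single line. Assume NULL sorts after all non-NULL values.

(1, Zane, fee, 1); (6, NULL, refund, 6); (NULL, Alice, NULL, 6); (NULL, Alice, NULL, 8); (NULL, Omar, NULL, 6); (NULL, Omar, NULL, 8)

LEFT JOIN keeps every row from `accounts`; unmatched rows get NULL for `txns`'s columns.
Matching on a.acct_id = b.acct_id AND a.grp = b.grp. A NULL in a compared column never satisfies the condition.
- a[0] acct_id=6, grp=AX → no match; kept with NULLs on the b side.
- a[1] acct_id=6, grp=AX → no match; kept with NULLs on the b side.
- a[2] acct_id=6, grp=FL → 1 match(es) in b → 1 row(s).
- a[3] acct_id=8, grp=AX → no match; kept with NULLs on the b side.
- a[4] acct_id=1, grp=FL → 1 match(es) in b → 1 row(s).
- a[5] acct_id=8, grp=AX → no match; kept with NULLs on the b side.
After projecting and ordering:
b.acct_id | a.holder | b.kind | a.acct_id
1 | Zane | fee | 1
6 | NULL | refund | 6
NULL | Alice | NULL | 6
NULL | Alice | NULL | 8
NULL | Omar | NULL | 6
NULL | Omar | NULL | 8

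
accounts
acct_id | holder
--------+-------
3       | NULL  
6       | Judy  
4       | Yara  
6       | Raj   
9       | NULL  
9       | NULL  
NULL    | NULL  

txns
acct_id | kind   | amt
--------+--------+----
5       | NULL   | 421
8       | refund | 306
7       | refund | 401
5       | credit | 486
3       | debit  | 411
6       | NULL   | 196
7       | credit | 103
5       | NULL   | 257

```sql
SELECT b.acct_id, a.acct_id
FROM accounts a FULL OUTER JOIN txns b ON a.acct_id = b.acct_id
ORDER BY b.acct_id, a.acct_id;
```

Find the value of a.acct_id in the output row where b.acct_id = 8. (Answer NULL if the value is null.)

FULL OUTER JOIN keeps every row from both sides; unmatched rows get NULL for the other side's columns.
Matching on a.acct_id = b.acct_id. A NULL in a compared column never satisfies the condition.
- acct_id=3: 1 matching b row(s), so 1 row(s) emitted.
- acct_id=6: 1 matching b row(s), so 1 row(s) emitted.
- acct_id=4: no b row matches, row kept with b columns NULL.
- acct_id=6: 1 matching b row(s), so 1 row(s) emitted.
- acct_id=9: no b row matches, row kept with b columns NULL.
- acct_id=9: no b row matches, row kept with b columns NULL.
- acct_id=NULL: no b row matches, row kept with b columns NULL.
- plus 6 unmatched b row(s), each kept with NULL a columns.

NULL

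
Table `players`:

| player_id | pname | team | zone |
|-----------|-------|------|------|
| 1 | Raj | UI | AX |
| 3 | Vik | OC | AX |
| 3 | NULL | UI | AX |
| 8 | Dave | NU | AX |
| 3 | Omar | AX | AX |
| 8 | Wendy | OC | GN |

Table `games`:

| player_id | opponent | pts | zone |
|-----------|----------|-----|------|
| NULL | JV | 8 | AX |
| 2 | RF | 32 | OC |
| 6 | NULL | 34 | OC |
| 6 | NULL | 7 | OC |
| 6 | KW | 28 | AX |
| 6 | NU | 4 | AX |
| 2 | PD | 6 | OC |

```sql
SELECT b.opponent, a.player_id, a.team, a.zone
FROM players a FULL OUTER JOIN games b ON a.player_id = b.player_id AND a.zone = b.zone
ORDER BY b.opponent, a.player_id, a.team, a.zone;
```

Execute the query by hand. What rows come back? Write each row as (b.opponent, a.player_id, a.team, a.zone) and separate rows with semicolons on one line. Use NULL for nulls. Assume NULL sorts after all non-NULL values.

(JV, NULL, NULL, NULL); (KW, NULL, NULL, NULL); (NU, NULL, NULL, NULL); (PD, NULL, NULL, NULL); (RF, NULL, NULL, NULL); (NULL, 1, UI, AX); (NULL, 3, AX, AX); (NULL, 3, OC, AX); (NULL, 3, UI, AX); (NULL, 8, NU, AX); (NULL, 8, OC, GN); (NULL, NULL, NULL, NULL); (NULL, NULL, NULL, NULL)

FULL OUTER JOIN keeps every row from both sides; unmatched rows get NULL for the other side's columns.
Matching on a.player_id = b.player_id AND a.zone = b.zone. A NULL in a compared column never satisfies the condition.
Matched pairs: 0; unmatched a rows kept: 6; unmatched b rows kept: 7.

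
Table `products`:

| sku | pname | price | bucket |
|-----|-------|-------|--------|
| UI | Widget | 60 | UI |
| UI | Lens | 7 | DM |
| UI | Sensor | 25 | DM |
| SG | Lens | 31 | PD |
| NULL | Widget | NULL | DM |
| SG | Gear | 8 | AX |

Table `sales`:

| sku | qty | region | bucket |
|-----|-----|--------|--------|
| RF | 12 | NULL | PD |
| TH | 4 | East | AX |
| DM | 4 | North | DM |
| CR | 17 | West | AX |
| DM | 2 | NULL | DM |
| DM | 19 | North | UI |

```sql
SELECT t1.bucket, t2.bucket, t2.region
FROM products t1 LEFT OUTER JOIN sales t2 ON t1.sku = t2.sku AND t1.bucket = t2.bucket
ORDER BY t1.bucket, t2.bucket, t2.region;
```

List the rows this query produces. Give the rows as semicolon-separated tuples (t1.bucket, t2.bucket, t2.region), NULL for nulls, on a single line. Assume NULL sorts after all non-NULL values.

LEFT JOIN keeps every row from `products`; unmatched rows get NULL for `sales`'s columns.
Matching on t1.sku = t2.sku AND t1.bucket = t2.bucket. A NULL in a compared column never satisfies the condition.
- sku=UI, bucket=UI: no t2 row matches, row kept with t2 columns NULL.
- sku=UI, bucket=DM: no t2 row matches, row kept with t2 columns NULL.
- sku=UI, bucket=DM: no t2 row matches, row kept with t2 columns NULL.
- sku=SG, bucket=PD: no t2 row matches, row kept with t2 columns NULL.
- sku=NULL, bucket=DM: no t2 row matches, row kept with t2 columns NULL.
- sku=SG, bucket=AX: no t2 row matches, row kept with t2 columns NULL.
After projecting and ordering:
t1.bucket | t2.bucket | t2.region
AX | NULL | NULL
DM | NULL | NULL
DM | NULL | NULL
DM | NULL | NULL
PD | NULL | NULL
UI | NULL | NULL

(AX, NULL, NULL); (DM, NULL, NULL); (DM, NULL, NULL); (DM, NULL, NULL); (PD, NULL, NULL); (UI, NULL, NULL)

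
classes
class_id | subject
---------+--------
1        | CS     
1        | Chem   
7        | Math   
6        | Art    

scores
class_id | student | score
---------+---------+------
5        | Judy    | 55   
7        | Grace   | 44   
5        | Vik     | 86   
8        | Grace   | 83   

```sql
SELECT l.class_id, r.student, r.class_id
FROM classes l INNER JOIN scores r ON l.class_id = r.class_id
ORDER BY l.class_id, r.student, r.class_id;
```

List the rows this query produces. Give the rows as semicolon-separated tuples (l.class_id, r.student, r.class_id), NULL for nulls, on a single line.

INNER JOIN keeps only pairs where the ON condition holds.
Matching on l.class_id = r.class_id.
- l row (class_id=1): no match → dropped.
- l row (class_id=1): no match → dropped.
- l row (class_id=7): matches 1 r row(s) → 1 output row(s).
- l row (class_id=6): no match → dropped.
After projecting and ordering:
l.class_id | r.student | r.class_id
7 | Grace | 7

(7, Grace, 7)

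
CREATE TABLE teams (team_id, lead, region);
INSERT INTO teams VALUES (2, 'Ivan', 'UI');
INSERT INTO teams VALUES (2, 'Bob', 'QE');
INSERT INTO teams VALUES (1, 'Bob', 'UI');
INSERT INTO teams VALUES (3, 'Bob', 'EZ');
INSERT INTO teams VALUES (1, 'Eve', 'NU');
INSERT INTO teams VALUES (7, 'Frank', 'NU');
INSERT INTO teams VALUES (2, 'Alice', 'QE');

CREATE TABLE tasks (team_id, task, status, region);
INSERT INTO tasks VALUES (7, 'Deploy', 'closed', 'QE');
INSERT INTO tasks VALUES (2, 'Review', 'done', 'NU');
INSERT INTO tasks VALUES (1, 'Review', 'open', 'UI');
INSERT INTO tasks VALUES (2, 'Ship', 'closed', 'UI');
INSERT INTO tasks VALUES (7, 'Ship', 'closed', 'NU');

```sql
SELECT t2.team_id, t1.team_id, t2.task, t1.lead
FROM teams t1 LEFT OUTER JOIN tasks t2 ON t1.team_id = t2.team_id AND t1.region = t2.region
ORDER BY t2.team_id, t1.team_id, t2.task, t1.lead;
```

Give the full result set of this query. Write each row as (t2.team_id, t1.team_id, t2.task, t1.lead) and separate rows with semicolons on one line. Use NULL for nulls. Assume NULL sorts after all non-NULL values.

LEFT JOIN keeps every row from `teams`; unmatched rows get NULL for `tasks`'s columns.
Matching on t1.team_id = t2.team_id AND t1.region = t2.region.
- t1 (team_id=2, region=UI) pairs with 1 row(s) of t2.
- t1 (team_id=2, region=QE) has no partner → padded with NULL.
- t1 (team_id=1, region=UI) pairs with 1 row(s) of t2.
- t1 (team_id=3, region=EZ) has no partner → padded with NULL.
- t1 (team_id=1, region=NU) has no partner → padded with NULL.
- t1 (team_id=7, region=NU) pairs with 1 row(s) of t2.
- t1 (team_id=2, region=QE) has no partner → padded with NULL.
After projecting and ordering:
t2.team_id | t1.team_id | t2.task | t1.lead
1 | 1 | Review | Bob
2 | 2 | Ship | Ivan
7 | 7 | Ship | Frank
NULL | 1 | NULL | Eve
NULL | 2 | NULL | Alice
NULL | 2 | NULL | Bob
NULL | 3 | NULL | Bob

(1, 1, Review, Bob); (2, 2, Ship, Ivan); (7, 7, Ship, Frank); (NULL, 1, NULL, Eve); (NULL, 2, NULL, Alice); (NULL, 2, NULL, Bob); (NULL, 3, NULL, Bob)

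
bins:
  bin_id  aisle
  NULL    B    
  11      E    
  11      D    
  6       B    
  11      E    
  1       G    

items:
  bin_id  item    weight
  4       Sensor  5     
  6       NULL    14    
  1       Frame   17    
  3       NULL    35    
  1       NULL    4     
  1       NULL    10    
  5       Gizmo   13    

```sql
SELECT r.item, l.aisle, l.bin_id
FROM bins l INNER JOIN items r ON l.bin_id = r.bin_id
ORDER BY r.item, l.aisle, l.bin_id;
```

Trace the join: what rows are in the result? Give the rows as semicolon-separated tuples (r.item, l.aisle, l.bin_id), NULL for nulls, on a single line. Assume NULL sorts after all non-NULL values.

INNER JOIN keeps only pairs where the ON condition holds.
Matching on l.bin_id = r.bin_id. A NULL in a compared column never satisfies the condition.
- l row (bin_id=NULL): no match → dropped.
- l row (bin_id=11): no match → dropped.
- l row (bin_id=11): no match → dropped.
- l row (bin_id=6): matches 1 r row(s) → 1 output row(s).
- l row (bin_id=11): no match → dropped.
- l row (bin_id=1): matches 3 r row(s) → 3 output row(s).
After projecting and ordering:
r.item | l.aisle | l.bin_id
Frame | G | 1
NULL | B | 6
NULL | G | 1
NULL | G | 1

(Frame, G, 1); (NULL, B, 6); (NULL, G, 1); (NULL, G, 1)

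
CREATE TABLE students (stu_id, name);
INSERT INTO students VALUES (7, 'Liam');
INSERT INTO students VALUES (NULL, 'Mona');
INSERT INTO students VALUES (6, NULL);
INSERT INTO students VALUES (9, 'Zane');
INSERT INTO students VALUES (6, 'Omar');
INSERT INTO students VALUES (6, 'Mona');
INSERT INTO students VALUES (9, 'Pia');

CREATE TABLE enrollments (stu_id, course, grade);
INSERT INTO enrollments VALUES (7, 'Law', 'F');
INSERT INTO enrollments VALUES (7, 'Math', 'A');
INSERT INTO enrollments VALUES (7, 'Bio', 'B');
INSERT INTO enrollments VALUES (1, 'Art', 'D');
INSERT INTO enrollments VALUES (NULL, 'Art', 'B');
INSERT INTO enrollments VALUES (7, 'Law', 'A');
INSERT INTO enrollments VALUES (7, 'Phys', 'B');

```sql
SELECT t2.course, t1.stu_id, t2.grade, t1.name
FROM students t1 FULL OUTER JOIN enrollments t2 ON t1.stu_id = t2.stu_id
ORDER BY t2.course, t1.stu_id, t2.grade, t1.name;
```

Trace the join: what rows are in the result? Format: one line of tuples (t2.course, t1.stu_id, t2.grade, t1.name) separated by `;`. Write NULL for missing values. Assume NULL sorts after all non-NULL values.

(Art, NULL, B, NULL); (Art, NULL, D, NULL); (Bio, 7, B, Liam); (Law, 7, A, Liam); (Law, 7, F, Liam); (Math, 7, A, Liam); (Phys, 7, B, Liam); (NULL, 6, NULL, Mona); (NULL, 6, NULL, Omar); (NULL, 6, NULL, NULL); (NULL, 9, NULL, Pia); (NULL, 9, NULL, Zane); (NULL, NULL, NULL, Mona)

FULL OUTER JOIN keeps every row from both sides; unmatched rows get NULL for the other side's columns.
Matching on t1.stu_id = t2.stu_id. A NULL in a compared column never satisfies the condition.
Matched pairs: 5; unmatched t1 rows kept: 6; unmatched t2 rows kept: 2.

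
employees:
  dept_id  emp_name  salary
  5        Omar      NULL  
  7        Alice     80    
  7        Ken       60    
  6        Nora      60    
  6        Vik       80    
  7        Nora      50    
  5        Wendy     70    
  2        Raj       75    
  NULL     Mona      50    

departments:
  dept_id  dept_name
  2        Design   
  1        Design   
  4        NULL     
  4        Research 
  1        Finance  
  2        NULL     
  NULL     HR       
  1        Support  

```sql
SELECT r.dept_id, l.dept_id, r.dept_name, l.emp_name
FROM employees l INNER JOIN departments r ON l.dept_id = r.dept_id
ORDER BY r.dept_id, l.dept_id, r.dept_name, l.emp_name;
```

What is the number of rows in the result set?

INNER JOIN keeps only pairs where the ON condition holds.
Matching on l.dept_id = r.dept_id. A NULL in a compared column never satisfies the condition.
- l[0] dept_id=5 → no match; dropped.
- l[1] dept_id=7 → no match; dropped.
- l[2] dept_id=7 → no match; dropped.
- l[3] dept_id=6 → no match; dropped.
- l[4] dept_id=6 → no match; dropped.
- l[5] dept_id=7 → no match; dropped.
- l[6] dept_id=5 → no match; dropped.
- l[7] dept_id=2 → 2 match(es) in r → 2 row(s).
- l[8] dept_id=NULL → no match; dropped.
Total: 2 rows.

2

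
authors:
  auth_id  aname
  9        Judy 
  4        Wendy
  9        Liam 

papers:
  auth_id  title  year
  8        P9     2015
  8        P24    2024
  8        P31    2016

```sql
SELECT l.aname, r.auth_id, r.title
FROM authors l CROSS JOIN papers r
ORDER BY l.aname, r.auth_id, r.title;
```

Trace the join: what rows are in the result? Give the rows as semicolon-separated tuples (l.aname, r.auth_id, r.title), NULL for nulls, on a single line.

CROSS JOIN pairs every row of `authors` with every row of `papers`: 3 × 3 = 9 rows.

(Judy, 8, P24); (Judy, 8, P31); (Judy, 8, P9); (Liam, 8, P24); (Liam, 8, P31); (Liam, 8, P9); (Wendy, 8, P24); (Wendy, 8, P31); (Wendy, 8, P9)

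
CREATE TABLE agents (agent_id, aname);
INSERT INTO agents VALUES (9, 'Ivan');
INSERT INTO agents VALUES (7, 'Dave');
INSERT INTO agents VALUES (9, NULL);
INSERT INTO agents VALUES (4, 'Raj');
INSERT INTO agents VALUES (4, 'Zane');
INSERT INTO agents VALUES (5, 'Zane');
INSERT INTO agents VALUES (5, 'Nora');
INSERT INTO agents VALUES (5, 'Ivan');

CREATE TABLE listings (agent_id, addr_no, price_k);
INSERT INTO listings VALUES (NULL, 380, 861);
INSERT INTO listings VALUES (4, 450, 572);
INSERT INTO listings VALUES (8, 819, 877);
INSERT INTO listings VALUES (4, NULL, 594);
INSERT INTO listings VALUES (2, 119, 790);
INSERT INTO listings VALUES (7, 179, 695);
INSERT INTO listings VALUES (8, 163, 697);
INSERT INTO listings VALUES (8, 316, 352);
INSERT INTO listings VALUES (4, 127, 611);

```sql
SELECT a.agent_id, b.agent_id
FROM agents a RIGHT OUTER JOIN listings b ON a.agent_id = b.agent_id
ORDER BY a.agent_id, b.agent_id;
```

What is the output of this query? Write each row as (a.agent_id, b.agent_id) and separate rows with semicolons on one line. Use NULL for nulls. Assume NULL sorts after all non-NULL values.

(4, 4); (4, 4); (4, 4); (4, 4); (4, 4); (4, 4); (7, 7); (NULL, 2); (NULL, 8); (NULL, 8); (NULL, 8); (NULL, NULL)

RIGHT JOIN keeps every row from `listings`; unmatched rows get NULL for `agents`'s columns.
Matching on a.agent_id = b.agent_id. A NULL in a compared column never satisfies the condition.
- a row (agent_id=9): no match.
- a row (agent_id=7): matches 1 b row(s) → 1 output row(s).
- a row (agent_id=9): no match.
- a row (agent_id=4): matches 3 b row(s) → 3 output row(s).
- a row (agent_id=4): matches 3 b row(s) → 3 output row(s).
- a row (agent_id=5): no match.
- a row (agent_id=5): no match.
- a row (agent_id=5): no match.
- plus 5 unmatched b row(s), each kept with NULL a columns.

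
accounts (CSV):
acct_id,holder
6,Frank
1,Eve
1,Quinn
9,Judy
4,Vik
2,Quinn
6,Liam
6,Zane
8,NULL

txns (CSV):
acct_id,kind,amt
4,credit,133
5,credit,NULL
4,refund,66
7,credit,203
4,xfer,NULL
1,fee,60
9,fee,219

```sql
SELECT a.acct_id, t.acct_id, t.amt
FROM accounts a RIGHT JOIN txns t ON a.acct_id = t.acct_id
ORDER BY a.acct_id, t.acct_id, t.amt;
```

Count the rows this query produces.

8

RIGHT JOIN keeps every row from `txns`; unmatched rows get NULL for `accounts`'s columns.
Matching on a.acct_id = t.acct_id.
- acct_id=6: no matching t row.
- acct_id=1: 1 matching t row(s), so 1 row(s) emitted.
- acct_id=1: 1 matching t row(s), so 1 row(s) emitted.
- acct_id=9: 1 matching t row(s), so 1 row(s) emitted.
- acct_id=4: 3 matching t row(s), so 3 row(s) emitted.
- acct_id=2: no matching t row.
- acct_id=6: no matching t row.
- acct_id=6: no matching t row.
- acct_id=8: no matching t row.
- 2 row(s) from t found no a partner → padded with NULL.
Total: 6 matched + 2 padded = 8 rows.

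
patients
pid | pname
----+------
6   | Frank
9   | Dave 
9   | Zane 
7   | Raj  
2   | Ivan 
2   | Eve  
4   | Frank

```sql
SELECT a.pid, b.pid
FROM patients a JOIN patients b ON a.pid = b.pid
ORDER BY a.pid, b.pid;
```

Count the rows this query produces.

INNER JOIN keeps only pairs where the ON condition holds.
Matching on a.pid = b.pid.
Matched pairs: 11.
Total: 11 rows.

11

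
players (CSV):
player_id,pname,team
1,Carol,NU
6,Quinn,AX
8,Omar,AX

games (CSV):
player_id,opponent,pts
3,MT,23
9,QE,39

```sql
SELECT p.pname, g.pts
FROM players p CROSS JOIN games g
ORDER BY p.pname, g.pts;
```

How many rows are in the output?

6

CROSS JOIN pairs every row of `players` with every row of `games`: 3 × 2 = 6 rows.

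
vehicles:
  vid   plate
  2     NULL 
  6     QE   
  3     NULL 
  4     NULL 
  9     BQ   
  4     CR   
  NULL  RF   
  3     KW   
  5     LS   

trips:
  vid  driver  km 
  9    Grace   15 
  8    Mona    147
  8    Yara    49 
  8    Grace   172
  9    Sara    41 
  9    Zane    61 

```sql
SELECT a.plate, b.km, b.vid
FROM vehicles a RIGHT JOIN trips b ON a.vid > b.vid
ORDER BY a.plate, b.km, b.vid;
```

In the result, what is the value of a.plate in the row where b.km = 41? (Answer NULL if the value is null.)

RIGHT JOIN keeps every row from `trips`; unmatched rows get NULL for `vehicles`'s columns.
Matching on a.vid > b.vid. A NULL in a compared column never satisfies the condition.
Matched pairs: 3; unmatched b rows kept: 3.

NULL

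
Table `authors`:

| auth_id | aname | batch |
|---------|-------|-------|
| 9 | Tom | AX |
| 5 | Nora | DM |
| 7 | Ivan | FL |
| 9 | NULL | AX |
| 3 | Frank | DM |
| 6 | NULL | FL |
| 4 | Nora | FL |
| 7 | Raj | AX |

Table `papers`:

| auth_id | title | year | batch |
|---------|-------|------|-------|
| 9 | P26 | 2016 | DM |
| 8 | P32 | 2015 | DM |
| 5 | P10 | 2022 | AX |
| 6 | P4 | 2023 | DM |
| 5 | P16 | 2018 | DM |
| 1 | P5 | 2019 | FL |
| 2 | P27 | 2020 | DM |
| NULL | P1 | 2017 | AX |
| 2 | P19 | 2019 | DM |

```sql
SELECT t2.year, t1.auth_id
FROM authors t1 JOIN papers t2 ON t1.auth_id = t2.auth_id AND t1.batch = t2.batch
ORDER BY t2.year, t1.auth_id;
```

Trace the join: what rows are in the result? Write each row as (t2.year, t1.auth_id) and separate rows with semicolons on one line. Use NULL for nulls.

(2018, 5)

INNER JOIN keeps only pairs where the ON condition holds.
Matching on t1.auth_id = t2.auth_id AND t1.batch = t2.batch. A NULL in a compared column never satisfies the condition.
- t1[0] auth_id=9, batch=AX → no match; dropped.
- t1[1] auth_id=5, batch=DM → 1 match(es) in t2 → 1 row(s).
- t1[2] auth_id=7, batch=FL → no match; dropped.
- t1[3] auth_id=9, batch=AX → no match; dropped.
- t1[4] auth_id=3, batch=DM → no match; dropped.
- t1[5] auth_id=6, batch=FL → no match; dropped.
- t1[6] auth_id=4, batch=FL → no match; dropped.
- t1[7] auth_id=7, batch=AX → no match; dropped.
After projecting and ordering:
t2.year | t1.auth_id
2018 | 5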